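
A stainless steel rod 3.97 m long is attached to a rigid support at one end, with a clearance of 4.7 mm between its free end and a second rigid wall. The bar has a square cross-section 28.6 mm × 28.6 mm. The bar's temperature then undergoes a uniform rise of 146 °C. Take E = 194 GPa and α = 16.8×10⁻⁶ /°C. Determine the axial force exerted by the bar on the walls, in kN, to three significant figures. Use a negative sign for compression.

-201 kN

Free thermal expansion αLΔT = 16.8e-6 · 3970 · 146 = 9.738 mm.
The walls engage after the gap closes; constrained expansion = 9.738 − 4.7 = 5.038 mm.
The walls impose strain ε = −(5.038)/3970 = -1.2689e-03; σ = Eε = 194000 · -1.2689e-03 = -246.2 MPa.
Wall reaction R = σ·A = -246.2·818 = -201400 N = -201.4 kN.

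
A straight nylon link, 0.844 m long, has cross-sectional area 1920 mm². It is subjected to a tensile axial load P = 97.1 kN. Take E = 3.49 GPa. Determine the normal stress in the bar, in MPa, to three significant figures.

σ = N/A = 97100/1920 = 50.57 MPa.

50.6 MPa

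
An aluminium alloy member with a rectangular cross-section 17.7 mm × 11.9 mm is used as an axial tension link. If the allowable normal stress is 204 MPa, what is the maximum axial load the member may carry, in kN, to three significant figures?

43.0 kN

A = 210.6 mm².
P_max = σ_allow · A = 204 · 210.6 = 42970 N = 42.97 kN.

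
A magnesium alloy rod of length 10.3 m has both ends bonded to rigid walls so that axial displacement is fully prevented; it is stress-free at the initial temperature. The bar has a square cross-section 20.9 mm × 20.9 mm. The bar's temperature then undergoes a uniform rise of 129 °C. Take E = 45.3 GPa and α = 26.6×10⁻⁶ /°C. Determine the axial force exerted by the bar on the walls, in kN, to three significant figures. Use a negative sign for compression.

-67.9 kN

Free thermal expansion αLΔT = 26.6e-6 · 10300 · 129 = 35.34 mm.
The walls impose strain ε = −(35.34)/10300 = -3.4314e-03; σ = Eε = 45300 · -3.4314e-03 = -155.4 MPa.
Wall reaction R = σ·A = -155.4·436.8 = -67900 N = -67.9 kN.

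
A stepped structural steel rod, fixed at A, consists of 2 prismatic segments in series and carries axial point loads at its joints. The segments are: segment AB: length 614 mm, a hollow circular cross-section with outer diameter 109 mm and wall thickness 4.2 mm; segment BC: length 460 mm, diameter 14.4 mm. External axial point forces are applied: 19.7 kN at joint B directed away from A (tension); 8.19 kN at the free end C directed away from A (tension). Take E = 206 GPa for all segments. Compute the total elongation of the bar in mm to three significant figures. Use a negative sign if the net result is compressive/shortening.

0.172 mm

Internal axial forces (sectioning from the free end, tension +): N_BC = 8.19 kN, N_AB = 27.89 kN.
A_AB = 1383 mm².
A_BC = 162.9 mm².
δ_AB = 27890·614/(1383·206000) = 0.06012 mm
δ_BC = 8190·460/(162.9·206000) = 0.1123 mm
δ = Σδ_i = 0.1724 mm.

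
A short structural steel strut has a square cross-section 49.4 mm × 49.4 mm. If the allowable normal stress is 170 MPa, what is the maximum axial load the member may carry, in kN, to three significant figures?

415 kN

A = 2440 mm².
P_max = σ_allow · A = 170 · 2440 = 414900 N = 414.9 kN.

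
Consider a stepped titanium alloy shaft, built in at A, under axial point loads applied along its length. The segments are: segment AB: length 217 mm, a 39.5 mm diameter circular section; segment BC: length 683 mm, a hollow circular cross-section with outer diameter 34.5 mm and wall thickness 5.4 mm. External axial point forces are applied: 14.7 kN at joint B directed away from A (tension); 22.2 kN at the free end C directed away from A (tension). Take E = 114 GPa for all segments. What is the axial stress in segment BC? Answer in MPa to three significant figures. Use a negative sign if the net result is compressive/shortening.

Internal axial forces (sectioning from the free end, tension +): N_BC = 22.2 kN, N_AB = 36.9 kN.
A_BC = 493.7 mm².
σ_BC = N_BC/A_BC = 22200/493.7 = 44.97 MPa.

45.0 MPa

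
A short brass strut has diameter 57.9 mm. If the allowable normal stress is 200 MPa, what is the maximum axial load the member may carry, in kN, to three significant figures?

527 kN

A = 2633 mm².
P_max = σ_allow · A = 200 · 2633 = 526600 N = 526.6 kN.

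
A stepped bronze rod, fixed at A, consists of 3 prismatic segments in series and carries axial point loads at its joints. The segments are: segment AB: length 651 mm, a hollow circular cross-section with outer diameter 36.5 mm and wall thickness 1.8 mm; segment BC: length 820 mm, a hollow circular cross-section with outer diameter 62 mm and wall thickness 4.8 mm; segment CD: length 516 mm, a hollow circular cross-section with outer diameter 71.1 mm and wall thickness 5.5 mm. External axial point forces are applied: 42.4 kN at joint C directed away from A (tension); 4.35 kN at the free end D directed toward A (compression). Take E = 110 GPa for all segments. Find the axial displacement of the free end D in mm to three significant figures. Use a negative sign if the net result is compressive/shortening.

1.46 mm

Internal axial forces (sectioning from the free end, tension +): N_CD = -4.35 kN, N_BC = 38.05 kN, N_AB = 38.05 kN.
A_AB = 196.2 mm².
A_BC = 862.6 mm².
A_CD = 1133 mm².
δ_AB = 38050·651/(196.2·110000) = 1.148 mm
δ_BC = 38050·820/(862.6·110000) = 0.3288 mm
δ_CD = -4350·516/(1133·110000) = -0.018 mm
δ = Σδ_i = 1.458 mm.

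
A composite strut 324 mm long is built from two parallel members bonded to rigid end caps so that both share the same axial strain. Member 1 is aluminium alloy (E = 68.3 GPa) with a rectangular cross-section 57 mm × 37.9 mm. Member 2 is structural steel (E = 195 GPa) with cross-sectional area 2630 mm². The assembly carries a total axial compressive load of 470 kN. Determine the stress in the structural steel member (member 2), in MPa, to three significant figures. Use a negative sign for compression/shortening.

-139 MPa

A_1 = 2160 mm².
Equal strain + equilibrium ⇒ each member carries load in proportion to AE: A₁E₁ = 147500000 N, A₂E₂ = 512800000 N, ΣAE = 660400000 N.
σ₂ = P·E₂/ΣAE = -470000·195000/660400000 = -138.8 MPa.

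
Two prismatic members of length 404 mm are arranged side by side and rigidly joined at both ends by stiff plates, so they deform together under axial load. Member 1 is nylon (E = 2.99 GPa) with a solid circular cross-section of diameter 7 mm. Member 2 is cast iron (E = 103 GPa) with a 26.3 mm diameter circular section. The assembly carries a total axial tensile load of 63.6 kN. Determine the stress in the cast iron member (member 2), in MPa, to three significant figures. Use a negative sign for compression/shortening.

A_1 = 38.48 mm².
A_2 = 543.3 mm².
Equal strain + equilibrium ⇒ each member carries load in proportion to AE: A₁E₁ = 115100 N, A₂E₂ = 55950000 N, ΣAE = 56070000 N.
σ₂ = P·E₂/ΣAE = 63600·103000/56070000 = 116.8 MPa.

117 MPa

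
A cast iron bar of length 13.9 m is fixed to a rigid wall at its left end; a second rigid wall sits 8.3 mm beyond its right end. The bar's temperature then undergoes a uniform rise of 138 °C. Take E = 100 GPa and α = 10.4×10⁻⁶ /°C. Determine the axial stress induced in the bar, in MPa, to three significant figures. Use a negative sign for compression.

-83.8 MPa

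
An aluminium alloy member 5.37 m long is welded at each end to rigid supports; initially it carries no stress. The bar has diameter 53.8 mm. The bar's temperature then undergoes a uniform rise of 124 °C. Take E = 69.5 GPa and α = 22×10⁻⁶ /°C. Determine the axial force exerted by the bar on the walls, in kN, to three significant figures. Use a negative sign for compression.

-431 kN

Free thermal expansion αLΔT = 22e-6 · 5370 · 124 = 14.65 mm.
The walls impose strain ε = −(14.65)/5370 = -2.7280e-03; σ = Eε = 69500 · -2.7280e-03 = -189.6 MPa.
Wall reaction R = σ·A = -189.6·2273 = -431000 N = -431 kN.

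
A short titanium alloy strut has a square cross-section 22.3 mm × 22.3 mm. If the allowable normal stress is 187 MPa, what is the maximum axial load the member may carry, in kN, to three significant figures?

93.0 kN

A = 497.3 mm².
P_max = σ_allow · A = 187 · 497.3 = 92990 N = 92.99 kN.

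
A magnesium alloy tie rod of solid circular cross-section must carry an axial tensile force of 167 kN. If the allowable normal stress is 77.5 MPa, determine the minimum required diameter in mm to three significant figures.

52.4 mm

Required area A ≥ P/σ_allow = 167000/77.5 = 2155 mm².
For a solid circular section, d ≥ √(4A/π) = 52.38 mm.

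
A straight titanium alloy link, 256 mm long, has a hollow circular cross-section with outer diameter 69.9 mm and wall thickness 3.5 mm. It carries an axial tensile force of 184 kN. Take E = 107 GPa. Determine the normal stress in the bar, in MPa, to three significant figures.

252 MPa

A = 730.1 mm².
σ = N/A = 184000/730.1 = 252 MPa.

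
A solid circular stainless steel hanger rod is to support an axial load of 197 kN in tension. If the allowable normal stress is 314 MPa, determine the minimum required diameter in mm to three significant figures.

28.3 mm

Required area A ≥ P/σ_allow = 197000/314 = 627.4 mm².
For a solid circular section, d ≥ √(4A/π) = 28.26 mm.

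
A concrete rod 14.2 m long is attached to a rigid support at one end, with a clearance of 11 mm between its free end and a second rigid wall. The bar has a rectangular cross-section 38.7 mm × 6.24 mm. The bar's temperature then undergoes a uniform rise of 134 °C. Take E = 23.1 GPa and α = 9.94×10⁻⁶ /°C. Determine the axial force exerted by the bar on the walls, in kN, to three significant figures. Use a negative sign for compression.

Free thermal expansion αLΔT = 9.94e-6 · 14200 · 134 = 18.91 mm.
The walls engage after the gap closes; constrained expansion = 18.91 − 11 = 7.914 mm.
The walls impose strain ε = −(7.914)/14200 = -5.5731e-04; σ = Eε = 23100 · -5.5731e-04 = -12.87 MPa.
Wall reaction R = σ·A = -12.87·241.5 = -3109 N = -3.109 kN.

-3.11 kN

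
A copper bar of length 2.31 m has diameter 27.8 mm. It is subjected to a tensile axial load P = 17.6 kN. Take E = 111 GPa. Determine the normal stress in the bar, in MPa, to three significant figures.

29.0 MPa

A = 607 mm².
σ = N/A = 17600/607 = 29 MPa.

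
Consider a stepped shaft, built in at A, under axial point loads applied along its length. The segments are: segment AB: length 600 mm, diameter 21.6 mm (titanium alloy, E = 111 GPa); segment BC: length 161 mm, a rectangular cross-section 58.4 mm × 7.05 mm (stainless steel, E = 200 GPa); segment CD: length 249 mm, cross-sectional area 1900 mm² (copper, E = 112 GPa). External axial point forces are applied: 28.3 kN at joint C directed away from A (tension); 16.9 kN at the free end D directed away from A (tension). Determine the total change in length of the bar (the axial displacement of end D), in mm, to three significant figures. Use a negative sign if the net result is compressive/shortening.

0.775 mm

Internal axial forces (sectioning from the free end, tension +): N_CD = 16.9 kN, N_BC = 45.2 kN, N_AB = 45.2 kN.
A_AB = 366.4 mm².
A_BC = 411.7 mm².
δ_AB = 45200·600/(366.4·111000) = 0.6668 mm
δ_BC = 45200·161/(411.7·200000) = 0.08838 mm
δ_CD = 16900·249/(1900·112000) = 0.01977 mm
δ = Σδ_i = 0.7749 mm.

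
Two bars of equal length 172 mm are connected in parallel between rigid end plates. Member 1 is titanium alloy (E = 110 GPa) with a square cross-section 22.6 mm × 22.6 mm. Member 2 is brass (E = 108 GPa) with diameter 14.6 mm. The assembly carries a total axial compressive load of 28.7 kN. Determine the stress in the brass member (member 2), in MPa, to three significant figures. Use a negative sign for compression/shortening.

-41.7 MPa

A_1 = 510.8 mm².
A_2 = 167.4 mm².
Equal strain + equilibrium ⇒ each member carries load in proportion to AE: A₁E₁ = 56180000 N, A₂E₂ = 18080000 N, ΣAE = 74260000 N.
σ₂ = P·E₂/ΣAE = -28700·108000/74260000 = -41.74 MPa.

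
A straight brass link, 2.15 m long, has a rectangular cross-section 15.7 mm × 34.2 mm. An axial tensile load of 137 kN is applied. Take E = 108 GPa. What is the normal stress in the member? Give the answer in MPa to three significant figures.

A = 536.9 mm².
σ = N/A = 137000/536.9 = 255.1 MPa.

255 MPa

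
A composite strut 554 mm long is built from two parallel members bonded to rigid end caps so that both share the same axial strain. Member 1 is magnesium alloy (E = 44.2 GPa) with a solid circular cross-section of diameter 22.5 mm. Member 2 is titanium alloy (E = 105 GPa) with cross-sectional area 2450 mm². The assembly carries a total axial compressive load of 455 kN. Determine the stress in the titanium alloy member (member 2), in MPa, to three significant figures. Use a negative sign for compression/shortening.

-174 MPa

A_1 = 397.6 mm².
Equal strain + equilibrium ⇒ each member carries load in proportion to AE: A₁E₁ = 17570000 N, A₂E₂ = 257200000 N, ΣAE = 274800000 N.
σ₂ = P·E₂/ΣAE = -455000·105000/274800000 = -173.8 MPa.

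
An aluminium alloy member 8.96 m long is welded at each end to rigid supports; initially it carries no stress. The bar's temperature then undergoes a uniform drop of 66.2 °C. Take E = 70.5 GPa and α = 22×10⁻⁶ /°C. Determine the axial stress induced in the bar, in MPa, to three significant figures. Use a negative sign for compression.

Free thermal expansion αLΔT = 22e-6 · 8960 · -66.2 = -13.05 mm.
The walls impose strain ε = −(-13.05)/8960 = 1.4564e-03; σ = Eε = 70500 · 1.4564e-03 = 102.7 MPa.

103 MPa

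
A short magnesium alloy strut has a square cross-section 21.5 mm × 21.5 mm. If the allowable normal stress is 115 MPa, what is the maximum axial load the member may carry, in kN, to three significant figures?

53.2 kN

A = 462.2 mm².
P_max = σ_allow · A = 115 · 462.2 = 53160 N = 53.16 kN.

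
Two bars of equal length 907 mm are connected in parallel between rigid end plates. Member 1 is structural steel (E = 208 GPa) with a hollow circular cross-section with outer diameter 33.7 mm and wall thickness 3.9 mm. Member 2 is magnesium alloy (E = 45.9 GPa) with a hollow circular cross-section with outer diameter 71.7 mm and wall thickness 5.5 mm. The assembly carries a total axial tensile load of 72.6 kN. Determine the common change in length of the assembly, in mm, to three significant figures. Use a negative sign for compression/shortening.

A_1 = 365.1 mm².
A_2 = 1144 mm².
Equal strain + equilibrium ⇒ each member carries load in proportion to AE: A₁E₁ = 75940000 N, A₂E₂ = 52500000 N, ΣAE = 128400000 N.
δ = PL/ΣAE = 72600·907/128400000 = 0.5126 mm.

0.513 mm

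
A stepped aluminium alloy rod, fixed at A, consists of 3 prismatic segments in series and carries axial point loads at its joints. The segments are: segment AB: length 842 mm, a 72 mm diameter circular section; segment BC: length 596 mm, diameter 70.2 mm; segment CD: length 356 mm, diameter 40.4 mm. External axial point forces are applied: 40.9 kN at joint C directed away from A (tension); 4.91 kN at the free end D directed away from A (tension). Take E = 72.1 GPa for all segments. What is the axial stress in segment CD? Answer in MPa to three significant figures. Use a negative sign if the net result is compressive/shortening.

3.83 MPa

Internal axial forces (sectioning from the free end, tension +): N_CD = 4.91 kN, N_BC = 45.81 kN, N_AB = 45.81 kN.
A_CD = 1282 mm².
σ_CD = N_CD/A_CD = 4910/1282 = 3.83 MPa.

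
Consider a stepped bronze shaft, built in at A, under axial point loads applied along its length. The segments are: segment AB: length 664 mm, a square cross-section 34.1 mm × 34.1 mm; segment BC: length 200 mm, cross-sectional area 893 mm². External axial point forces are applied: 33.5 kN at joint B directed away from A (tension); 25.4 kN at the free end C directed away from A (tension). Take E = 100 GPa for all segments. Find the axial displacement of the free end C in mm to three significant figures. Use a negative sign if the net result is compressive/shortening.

0.393 mm

Internal axial forces (sectioning from the free end, tension +): N_BC = 25.4 kN, N_AB = 58.9 kN.
A_AB = 1163 mm².
δ_AB = 58900·664/(1163·100000) = 0.3363 mm
δ_BC = 25400·200/(893·100000) = 0.05689 mm
δ = Σδ_i = 0.3932 mm.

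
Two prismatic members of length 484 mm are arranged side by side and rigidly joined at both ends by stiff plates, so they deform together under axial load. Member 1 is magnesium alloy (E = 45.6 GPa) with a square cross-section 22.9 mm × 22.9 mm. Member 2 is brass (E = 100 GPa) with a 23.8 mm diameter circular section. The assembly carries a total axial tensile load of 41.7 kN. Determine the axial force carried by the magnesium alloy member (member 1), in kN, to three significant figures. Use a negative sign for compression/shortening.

14.6 kN

A_1 = 524.4 mm².
A_2 = 444.9 mm².
Equal strain + equilibrium ⇒ each member carries load in proportion to AE: A₁E₁ = 23910000 N, A₂E₂ = 44490000 N, ΣAE = 68400000 N.
F₁ = P·A₁E₁/ΣAE = 41700·23910000/68400000 = 14580 N.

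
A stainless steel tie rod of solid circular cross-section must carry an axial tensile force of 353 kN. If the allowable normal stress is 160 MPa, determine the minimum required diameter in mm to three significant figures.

53.0 mm

Required area A ≥ P/σ_allow = 353000/160 = 2206 mm².
For a solid circular section, d ≥ √(4A/π) = 53 mm.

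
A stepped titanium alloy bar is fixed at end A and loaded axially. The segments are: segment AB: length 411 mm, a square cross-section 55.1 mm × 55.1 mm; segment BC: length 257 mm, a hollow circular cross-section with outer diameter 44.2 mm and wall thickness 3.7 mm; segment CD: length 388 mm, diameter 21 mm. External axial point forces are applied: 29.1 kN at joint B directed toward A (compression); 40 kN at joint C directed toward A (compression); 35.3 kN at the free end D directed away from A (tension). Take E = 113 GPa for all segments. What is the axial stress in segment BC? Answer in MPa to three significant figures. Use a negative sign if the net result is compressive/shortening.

-9.98 MPa

Internal axial forces (sectioning from the free end, tension +): N_CD = 35.3 kN, N_BC = -4.7 kN, N_AB = -33.8 kN.
A_BC = 470.8 mm².
σ_BC = N_BC/A_BC = -4700/470.8 = -9.984 MPa.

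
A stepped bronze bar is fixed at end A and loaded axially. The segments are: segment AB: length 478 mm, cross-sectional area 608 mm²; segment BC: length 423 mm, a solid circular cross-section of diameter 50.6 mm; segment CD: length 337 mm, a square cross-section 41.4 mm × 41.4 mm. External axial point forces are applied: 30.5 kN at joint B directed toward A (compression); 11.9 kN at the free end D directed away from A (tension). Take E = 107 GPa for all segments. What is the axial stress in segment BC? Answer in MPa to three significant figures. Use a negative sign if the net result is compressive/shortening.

5.92 MPa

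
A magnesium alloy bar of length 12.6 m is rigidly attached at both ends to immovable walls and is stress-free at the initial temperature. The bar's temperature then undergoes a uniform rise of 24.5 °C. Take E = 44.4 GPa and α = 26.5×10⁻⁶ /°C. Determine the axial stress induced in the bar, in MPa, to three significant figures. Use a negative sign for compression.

Free thermal expansion αLΔT = 26.5e-6 · 12600 · 24.5 = 8.181 mm.
The walls impose strain ε = −(8.181)/12600 = -6.4925e-04; σ = Eε = 44400 · -6.4925e-04 = -28.83 MPa.

-28.8 MPa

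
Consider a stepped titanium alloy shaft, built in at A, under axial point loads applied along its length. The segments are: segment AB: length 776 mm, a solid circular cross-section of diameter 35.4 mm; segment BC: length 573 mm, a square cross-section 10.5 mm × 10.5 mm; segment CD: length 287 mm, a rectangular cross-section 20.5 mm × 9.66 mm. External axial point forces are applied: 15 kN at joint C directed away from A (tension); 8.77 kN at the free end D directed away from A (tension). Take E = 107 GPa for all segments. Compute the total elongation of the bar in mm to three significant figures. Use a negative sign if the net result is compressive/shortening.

Internal axial forces (sectioning from the free end, tension +): N_CD = 8.77 kN, N_BC = 23.77 kN, N_AB = 23.77 kN.
A_AB = 984.2 mm².
A_BC = 110.2 mm².
A_CD = 198 mm².
δ_AB = 23770·776/(984.2·107000) = 0.1752 mm
δ_BC = 23770·573/(110.2·107000) = 1.155 mm
δ_CD = 8770·287/(198·107000) = 0.1188 mm
δ = Σδ_i = 1.449 mm.

1.45 mm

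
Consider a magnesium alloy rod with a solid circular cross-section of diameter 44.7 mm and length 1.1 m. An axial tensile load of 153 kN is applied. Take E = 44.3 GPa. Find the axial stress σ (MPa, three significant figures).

A = 1569 mm².
σ = N/A = 153000/1569 = 97.5 MPa.

97.5 MPa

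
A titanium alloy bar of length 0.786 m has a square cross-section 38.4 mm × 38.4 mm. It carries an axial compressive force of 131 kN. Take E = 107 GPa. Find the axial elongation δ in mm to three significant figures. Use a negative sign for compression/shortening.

-0.653 mm

A = 1475 mm².
δ_mech = NL/(AE) = -131000·786/(1475·107000) = -0.6526 mm.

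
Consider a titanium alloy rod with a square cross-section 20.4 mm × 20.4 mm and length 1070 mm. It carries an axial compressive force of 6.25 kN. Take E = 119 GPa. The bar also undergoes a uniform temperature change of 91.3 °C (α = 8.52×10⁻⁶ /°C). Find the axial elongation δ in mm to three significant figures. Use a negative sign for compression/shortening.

A = 416.2 mm².
δ_mech = NL/(AE) = -6250·1070/(416.2·119000) = -0.135 mm.
δ_thermal = αLΔT = 8.52e-6·1070·91.3 = 0.8323 mm.
δ = δ_mech + δ_thermal = 0.6973 mm.

0.697 mm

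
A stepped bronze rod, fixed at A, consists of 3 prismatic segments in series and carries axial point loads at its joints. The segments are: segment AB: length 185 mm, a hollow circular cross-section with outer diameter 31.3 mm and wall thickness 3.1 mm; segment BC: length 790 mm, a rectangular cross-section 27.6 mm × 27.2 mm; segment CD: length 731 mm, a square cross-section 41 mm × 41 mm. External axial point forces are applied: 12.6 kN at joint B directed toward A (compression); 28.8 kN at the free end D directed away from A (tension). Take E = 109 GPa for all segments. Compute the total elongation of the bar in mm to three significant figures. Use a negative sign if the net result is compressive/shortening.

Internal axial forces (sectioning from the free end, tension +): N_CD = 28.8 kN, N_BC = 28.8 kN, N_AB = 16.2 kN.
A_AB = 274.6 mm².
A_BC = 750.7 mm².
A_CD = 1681 mm².
δ_AB = 16200·185/(274.6·109000) = 0.1001 mm
δ_BC = 28800·790/(750.7·109000) = 0.278 mm
δ_CD = 28800·731/(1681·109000) = 0.1149 mm
δ = Σδ_i = 0.4931 mm.

0.493 mm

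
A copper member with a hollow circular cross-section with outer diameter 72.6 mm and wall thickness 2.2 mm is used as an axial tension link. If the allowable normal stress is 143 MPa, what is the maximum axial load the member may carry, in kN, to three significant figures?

69.6 kN

A = 486.6 mm².
P_max = σ_allow · A = 143 · 486.6 = 69580 N = 69.58 kN.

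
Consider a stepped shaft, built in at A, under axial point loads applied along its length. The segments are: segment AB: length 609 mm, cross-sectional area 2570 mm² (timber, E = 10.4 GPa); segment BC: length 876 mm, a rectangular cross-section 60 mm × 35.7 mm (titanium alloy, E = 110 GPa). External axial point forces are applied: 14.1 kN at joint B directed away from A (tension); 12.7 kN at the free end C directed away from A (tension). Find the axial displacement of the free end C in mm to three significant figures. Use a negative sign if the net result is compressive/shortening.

Internal axial forces (sectioning from the free end, tension +): N_BC = 12.7 kN, N_AB = 26.8 kN.
A_BC = 2142 mm².
δ_AB = 26800·609/(2570·10400) = 0.6106 mm
δ_BC = 12700·876/(2142·110000) = 0.04722 mm
δ = Σδ_i = 0.6579 mm.

0.658 mm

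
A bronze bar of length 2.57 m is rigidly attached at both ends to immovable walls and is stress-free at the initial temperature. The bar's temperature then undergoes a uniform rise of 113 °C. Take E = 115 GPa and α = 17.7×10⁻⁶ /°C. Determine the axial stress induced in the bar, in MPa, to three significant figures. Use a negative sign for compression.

Free thermal expansion αLΔT = 17.7e-6 · 2570 · 113 = 5.14 mm.
The walls impose strain ε = −(5.14)/2570 = -2.0001e-03; σ = Eε = 115000 · -2.0001e-03 = -230 MPa.

-230 MPa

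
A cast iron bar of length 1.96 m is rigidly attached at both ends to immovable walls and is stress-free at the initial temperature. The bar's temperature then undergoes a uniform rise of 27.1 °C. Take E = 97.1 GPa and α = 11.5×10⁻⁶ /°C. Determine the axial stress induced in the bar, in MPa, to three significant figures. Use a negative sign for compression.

Free thermal expansion αLΔT = 11.5e-6 · 1960 · 27.1 = 0.6108 mm.
The walls impose strain ε = −(0.6108)/1960 = -3.1165e-04; σ = Eε = 97100 · -3.1165e-04 = -30.26 MPa.

-30.3 MPa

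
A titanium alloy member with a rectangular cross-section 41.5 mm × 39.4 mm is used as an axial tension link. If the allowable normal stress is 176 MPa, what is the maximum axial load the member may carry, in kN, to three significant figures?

A = 1635 mm².
P_max = σ_allow · A = 176 · 1635 = 287800 N = 287.8 kN.

288 kN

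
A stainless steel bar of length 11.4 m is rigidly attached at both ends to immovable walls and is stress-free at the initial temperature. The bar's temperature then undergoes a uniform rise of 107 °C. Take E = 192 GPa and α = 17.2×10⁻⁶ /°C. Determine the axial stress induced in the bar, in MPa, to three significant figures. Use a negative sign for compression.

Free thermal expansion αLΔT = 17.2e-6 · 11400 · 107 = 20.98 mm.
The walls impose strain ε = −(20.98)/11400 = -1.8404e-03; σ = Eε = 192000 · -1.8404e-03 = -353.4 MPa.

-353 MPa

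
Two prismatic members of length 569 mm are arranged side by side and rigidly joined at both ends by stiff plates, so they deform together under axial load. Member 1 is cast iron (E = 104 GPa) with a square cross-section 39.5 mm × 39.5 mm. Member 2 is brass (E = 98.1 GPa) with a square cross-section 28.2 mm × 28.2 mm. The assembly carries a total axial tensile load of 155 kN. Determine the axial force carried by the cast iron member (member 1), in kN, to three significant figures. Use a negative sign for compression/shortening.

105 kN

A_1 = 1560 mm².
A_2 = 795.2 mm².
Equal strain + equilibrium ⇒ each member carries load in proportion to AE: A₁E₁ = 162300000 N, A₂E₂ = 78010000 N, ΣAE = 240300000 N.
F₁ = P·A₁E₁/ΣAE = 155000·162300000/240300000 = 104700 N.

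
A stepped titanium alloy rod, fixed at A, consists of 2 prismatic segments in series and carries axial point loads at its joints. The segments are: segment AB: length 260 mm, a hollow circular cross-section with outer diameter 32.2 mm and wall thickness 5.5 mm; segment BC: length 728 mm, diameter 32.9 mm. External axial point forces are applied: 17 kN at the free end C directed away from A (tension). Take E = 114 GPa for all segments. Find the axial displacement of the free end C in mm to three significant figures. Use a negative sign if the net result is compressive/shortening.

Internal axial forces (sectioning from the free end, tension +): N_BC = 17 kN, N_AB = 17 kN.
A_AB = 461.3 mm².
A_BC = 850.1 mm².
δ_AB = 17000·260/(461.3·114000) = 0.08404 mm
δ_BC = 17000·728/(850.1·114000) = 0.1277 mm
δ = Σδ_i = 0.2117 mm.

0.212 mm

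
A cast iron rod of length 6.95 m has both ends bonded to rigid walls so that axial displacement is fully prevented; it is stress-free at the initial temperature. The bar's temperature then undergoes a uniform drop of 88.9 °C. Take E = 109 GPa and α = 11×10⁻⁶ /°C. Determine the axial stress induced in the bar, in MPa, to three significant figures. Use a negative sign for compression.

Free thermal expansion αLΔT = 11e-6 · 6950 · -88.9 = -6.796 mm.
The walls impose strain ε = −(-6.796)/6950 = 9.7790e-04; σ = Eε = 109000 · 9.7790e-04 = 106.6 MPa.

107 MPa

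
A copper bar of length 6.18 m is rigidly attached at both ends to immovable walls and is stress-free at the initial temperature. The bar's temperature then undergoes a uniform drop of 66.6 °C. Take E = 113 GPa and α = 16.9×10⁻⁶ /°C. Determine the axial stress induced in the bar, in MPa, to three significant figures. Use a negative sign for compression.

Free thermal expansion αLΔT = 16.9e-6 · 6180 · -66.6 = -6.956 mm.
The walls impose strain ε = −(-6.956)/6180 = 1.1255e-03; σ = Eε = 113000 · 1.1255e-03 = 127.2 MPa.

127 MPa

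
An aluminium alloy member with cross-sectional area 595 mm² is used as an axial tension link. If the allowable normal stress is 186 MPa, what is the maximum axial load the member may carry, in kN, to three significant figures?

111 kN

P_max = σ_allow · A = 186 · 595 = 110700 N = 110.7 kN.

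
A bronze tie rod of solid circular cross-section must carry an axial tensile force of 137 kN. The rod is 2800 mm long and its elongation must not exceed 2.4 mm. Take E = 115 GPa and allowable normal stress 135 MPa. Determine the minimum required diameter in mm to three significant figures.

42.1 mm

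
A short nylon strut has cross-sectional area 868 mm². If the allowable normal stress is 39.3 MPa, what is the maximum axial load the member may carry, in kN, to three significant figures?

34.1 kN

P_max = σ_allow · A = 39.3 · 868 = 34110 N = 34.11 kN.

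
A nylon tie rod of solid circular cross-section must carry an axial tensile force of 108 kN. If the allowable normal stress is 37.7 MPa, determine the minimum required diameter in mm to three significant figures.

60.4 mm

Required area A ≥ P/σ_allow = 108000/37.7 = 2865 mm².
For a solid circular section, d ≥ √(4A/π) = 60.39 mm.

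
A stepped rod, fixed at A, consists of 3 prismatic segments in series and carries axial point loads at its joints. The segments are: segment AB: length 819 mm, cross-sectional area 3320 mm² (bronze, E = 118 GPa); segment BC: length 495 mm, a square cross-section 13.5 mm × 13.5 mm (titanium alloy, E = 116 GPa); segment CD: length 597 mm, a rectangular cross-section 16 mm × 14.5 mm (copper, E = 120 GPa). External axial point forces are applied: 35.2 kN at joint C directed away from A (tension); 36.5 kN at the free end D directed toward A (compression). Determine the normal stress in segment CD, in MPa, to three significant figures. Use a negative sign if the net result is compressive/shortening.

-157 MPa

Internal axial forces (sectioning from the free end, tension +): N_CD = -36.5 kN, N_BC = -1.3 kN, N_AB = -1.3 kN.
A_CD = 232 mm².
σ_CD = N_CD/A_CD = -36500/232 = -157.3 MPa.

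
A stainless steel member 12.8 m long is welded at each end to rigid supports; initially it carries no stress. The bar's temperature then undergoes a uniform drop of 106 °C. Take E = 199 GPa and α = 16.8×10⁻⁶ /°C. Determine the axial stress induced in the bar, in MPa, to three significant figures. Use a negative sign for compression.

Free thermal expansion αLΔT = 16.8e-6 · 12800 · -106 = -22.79 mm.
The walls impose strain ε = −(-22.79)/12800 = 1.7808e-03; σ = Eε = 199000 · 1.7808e-03 = 354.4 MPa.

354 MPa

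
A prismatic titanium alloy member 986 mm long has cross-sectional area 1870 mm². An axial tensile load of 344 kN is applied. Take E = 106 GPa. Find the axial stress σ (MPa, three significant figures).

σ = N/A = 344000/1870 = 184 MPa.

184 MPa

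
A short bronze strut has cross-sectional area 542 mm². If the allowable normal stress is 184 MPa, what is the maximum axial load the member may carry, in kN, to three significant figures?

99.7 kN

P_max = σ_allow · A = 184 · 542 = 99730 N = 99.73 kN.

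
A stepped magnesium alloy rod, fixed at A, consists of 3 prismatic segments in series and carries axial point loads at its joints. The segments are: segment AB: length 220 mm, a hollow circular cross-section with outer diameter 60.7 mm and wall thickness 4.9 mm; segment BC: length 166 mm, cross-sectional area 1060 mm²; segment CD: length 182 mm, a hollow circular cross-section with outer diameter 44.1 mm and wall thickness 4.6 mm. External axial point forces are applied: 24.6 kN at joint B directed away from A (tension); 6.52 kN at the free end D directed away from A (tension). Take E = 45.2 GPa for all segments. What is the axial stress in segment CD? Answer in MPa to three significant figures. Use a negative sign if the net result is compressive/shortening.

Internal axial forces (sectioning from the free end, tension +): N_CD = 6.52 kN, N_BC = 6.52 kN, N_AB = 31.12 kN.
A_CD = 570.8 mm².
σ_CD = N_CD/A_CD = 6520/570.8 = 11.42 MPa.

11.4 MPa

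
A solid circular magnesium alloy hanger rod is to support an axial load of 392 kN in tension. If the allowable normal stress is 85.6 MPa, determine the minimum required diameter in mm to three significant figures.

76.4 mm

Required area A ≥ P/σ_allow = 392000/85.6 = 4579 mm².
For a solid circular section, d ≥ √(4A/π) = 76.36 mm.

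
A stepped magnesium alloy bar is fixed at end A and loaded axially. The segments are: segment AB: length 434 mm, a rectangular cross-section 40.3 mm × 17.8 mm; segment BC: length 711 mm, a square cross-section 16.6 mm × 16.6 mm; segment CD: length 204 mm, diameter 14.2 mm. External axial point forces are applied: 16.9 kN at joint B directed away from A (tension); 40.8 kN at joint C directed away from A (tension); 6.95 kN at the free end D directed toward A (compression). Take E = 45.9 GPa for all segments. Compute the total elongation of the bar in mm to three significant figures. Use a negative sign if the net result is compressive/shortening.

2.38 mm

Internal axial forces (sectioning from the free end, tension +): N_CD = -6.95 kN, N_BC = 33.85 kN, N_AB = 50.75 kN.
A_AB = 717.3 mm².
A_BC = 275.6 mm².
A_CD = 158.4 mm².
δ_AB = 50750·434/(717.3·45900) = 0.6689 mm
δ_BC = 33850·711/(275.6·45900) = 1.903 mm
δ_CD = -6950·204/(158.4·45900) = -0.195 mm
δ = Σδ_i = 2.377 mm.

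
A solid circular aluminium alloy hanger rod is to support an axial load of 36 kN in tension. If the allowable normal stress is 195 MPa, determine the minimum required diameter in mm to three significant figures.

15.3 mm

Required area A ≥ P/σ_allow = 36000/195 = 184.6 mm².
For a solid circular section, d ≥ √(4A/π) = 15.33 mm.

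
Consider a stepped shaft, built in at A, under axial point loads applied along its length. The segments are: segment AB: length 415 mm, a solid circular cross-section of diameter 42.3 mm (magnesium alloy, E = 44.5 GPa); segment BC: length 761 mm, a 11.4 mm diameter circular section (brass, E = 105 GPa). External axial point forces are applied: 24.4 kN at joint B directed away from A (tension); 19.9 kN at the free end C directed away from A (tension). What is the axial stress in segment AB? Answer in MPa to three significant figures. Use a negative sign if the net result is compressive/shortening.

Internal axial forces (sectioning from the free end, tension +): N_BC = 19.9 kN, N_AB = 44.3 kN.
A_AB = 1405 mm².
σ_AB = N_AB/A_AB = 44300/1405 = 31.52 MPa.

31.5 MPa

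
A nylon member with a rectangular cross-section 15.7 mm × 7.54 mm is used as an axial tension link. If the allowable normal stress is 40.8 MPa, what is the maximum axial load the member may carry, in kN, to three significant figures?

4.83 kN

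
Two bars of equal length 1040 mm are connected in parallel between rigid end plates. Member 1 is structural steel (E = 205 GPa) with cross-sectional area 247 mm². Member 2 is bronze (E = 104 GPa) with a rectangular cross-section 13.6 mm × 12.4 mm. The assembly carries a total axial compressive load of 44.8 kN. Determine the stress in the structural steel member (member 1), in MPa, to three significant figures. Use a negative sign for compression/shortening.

-135 MPa

A_2 = 168.6 mm².
Equal strain + equilibrium ⇒ each member carries load in proportion to AE: A₁E₁ = 50640000 N, A₂E₂ = 17540000 N, ΣAE = 68170000 N.
σ₁ = P·E₁/ΣAE = -44800·205000/68170000 = -134.7 MPa.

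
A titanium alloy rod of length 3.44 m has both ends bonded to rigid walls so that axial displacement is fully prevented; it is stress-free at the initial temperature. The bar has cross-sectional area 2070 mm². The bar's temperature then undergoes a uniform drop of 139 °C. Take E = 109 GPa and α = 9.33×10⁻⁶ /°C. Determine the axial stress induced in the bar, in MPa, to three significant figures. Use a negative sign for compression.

Free thermal expansion αLΔT = 9.33e-6 · 3440 · -139 = -4.461 mm.
The walls impose strain ε = −(-4.461)/3440 = 1.2969e-03; σ = Eε = 109000 · 1.2969e-03 = 141.4 MPa.

141 MPa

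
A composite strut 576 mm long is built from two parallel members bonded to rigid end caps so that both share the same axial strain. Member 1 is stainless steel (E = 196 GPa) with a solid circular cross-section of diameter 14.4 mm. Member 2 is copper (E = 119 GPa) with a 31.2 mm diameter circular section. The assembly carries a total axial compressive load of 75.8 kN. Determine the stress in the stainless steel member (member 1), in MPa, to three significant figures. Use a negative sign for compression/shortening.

A_1 = 162.9 mm².
A_2 = 764.5 mm².
Equal strain + equilibrium ⇒ each member carries load in proportion to AE: A₁E₁ = 31920000 N, A₂E₂ = 90980000 N, ΣAE = 122900000 N.
σ₁ = P·E₁/ΣAE = -75800·196000/122900000 = -120.9 MPa.

-121 MPa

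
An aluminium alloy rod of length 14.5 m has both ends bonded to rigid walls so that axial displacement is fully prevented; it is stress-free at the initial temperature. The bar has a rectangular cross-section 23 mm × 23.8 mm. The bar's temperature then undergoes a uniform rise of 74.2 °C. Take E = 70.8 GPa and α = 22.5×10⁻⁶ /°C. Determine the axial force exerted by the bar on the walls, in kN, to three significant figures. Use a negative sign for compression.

Free thermal expansion αLΔT = 22.5e-6 · 14500 · 74.2 = 24.21 mm.
The walls impose strain ε = −(24.21)/14500 = -1.6695e-03; σ = Eε = 70800 · -1.6695e-03 = -118.2 MPa.
Wall reaction R = σ·A = -118.2·547.4 = -64700 N = -64.7 kN.

-64.7 kN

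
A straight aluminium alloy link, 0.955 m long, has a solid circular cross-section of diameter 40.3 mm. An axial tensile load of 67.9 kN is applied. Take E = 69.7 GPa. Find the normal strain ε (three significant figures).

7.64e-04

A = 1276 mm².
σ = N/A = 53.23 MPa; ε = σ/E = 53.23/69700 = 7.637e-04.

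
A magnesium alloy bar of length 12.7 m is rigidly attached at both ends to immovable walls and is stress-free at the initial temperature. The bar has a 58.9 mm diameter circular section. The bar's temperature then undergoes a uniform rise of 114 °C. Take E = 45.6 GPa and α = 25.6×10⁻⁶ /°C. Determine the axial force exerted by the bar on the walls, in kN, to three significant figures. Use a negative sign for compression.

-363 kN

Free thermal expansion αLΔT = 25.6e-6 · 12700 · 114 = 37.06 mm.
The walls impose strain ε = −(37.06)/12700 = -2.9184e-03; σ = Eε = 45600 · -2.9184e-03 = -133.1 MPa.
Wall reaction R = σ·A = -133.1·2725 = -362600 N = -362.6 kN.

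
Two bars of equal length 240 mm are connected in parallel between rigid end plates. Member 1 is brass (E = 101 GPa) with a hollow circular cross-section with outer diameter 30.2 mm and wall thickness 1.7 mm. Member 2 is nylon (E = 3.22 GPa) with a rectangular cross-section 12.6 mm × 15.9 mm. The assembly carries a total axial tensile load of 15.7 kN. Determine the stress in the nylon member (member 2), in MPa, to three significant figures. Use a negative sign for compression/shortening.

3.16 MPa

A_1 = 152.2 mm².
A_2 = 200.3 mm².
Equal strain + equilibrium ⇒ each member carries load in proportion to AE: A₁E₁ = 15370000 N, A₂E₂ = 645100 N, ΣAE = 16020000 N.
σ₂ = P·E₂/ΣAE = 15700·3220/16020000 = 3.156 MPa.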